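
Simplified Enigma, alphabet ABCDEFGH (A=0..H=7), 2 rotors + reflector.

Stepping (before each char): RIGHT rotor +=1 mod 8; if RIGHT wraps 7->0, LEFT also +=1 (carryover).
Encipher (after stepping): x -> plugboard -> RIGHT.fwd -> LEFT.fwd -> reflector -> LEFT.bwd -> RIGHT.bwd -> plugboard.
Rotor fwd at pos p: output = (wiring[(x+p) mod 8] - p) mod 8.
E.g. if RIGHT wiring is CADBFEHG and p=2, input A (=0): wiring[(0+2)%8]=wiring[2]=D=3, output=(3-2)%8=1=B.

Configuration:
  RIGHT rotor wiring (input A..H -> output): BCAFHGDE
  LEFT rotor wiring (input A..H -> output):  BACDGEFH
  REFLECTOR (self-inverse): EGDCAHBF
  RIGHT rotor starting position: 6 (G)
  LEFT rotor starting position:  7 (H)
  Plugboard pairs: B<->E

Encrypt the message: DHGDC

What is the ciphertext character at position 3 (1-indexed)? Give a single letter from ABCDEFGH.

Char 1 ('D'): step: R->7, L=7; D->plug->D->R->B->L->C->refl->D->L'->D->R'->C->plug->C
Char 2 ('H'): step: R->0, L->0 (L advanced); H->plug->H->R->E->L->G->refl->B->L'->A->R'->C->plug->C
Char 3 ('G'): step: R->1, L=0; G->plug->G->R->D->L->D->refl->C->L'->C->R'->F->plug->F

F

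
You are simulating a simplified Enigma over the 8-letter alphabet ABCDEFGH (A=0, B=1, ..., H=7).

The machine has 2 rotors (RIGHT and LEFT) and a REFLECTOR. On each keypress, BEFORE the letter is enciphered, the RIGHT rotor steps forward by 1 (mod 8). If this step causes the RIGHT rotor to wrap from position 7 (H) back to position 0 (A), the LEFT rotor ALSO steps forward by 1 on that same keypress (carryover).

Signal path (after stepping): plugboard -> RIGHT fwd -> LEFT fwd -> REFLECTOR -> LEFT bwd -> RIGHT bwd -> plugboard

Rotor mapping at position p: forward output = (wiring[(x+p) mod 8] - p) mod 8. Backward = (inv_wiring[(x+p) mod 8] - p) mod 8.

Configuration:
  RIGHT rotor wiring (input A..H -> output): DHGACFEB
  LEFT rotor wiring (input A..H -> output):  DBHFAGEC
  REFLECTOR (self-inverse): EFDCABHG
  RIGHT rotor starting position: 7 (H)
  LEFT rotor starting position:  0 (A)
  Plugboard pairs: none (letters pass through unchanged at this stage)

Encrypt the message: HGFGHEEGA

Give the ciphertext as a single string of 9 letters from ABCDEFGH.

Char 1 ('H'): step: R->0, L->1 (L advanced); H->plug->H->R->B->L->G->refl->H->L'->D->R'->A->plug->A
Char 2 ('G'): step: R->1, L=1; G->plug->G->R->A->L->A->refl->E->L'->C->R'->H->plug->H
Char 3 ('F'): step: R->2, L=1; F->plug->F->R->H->L->C->refl->D->L'->F->R'->H->plug->H
Char 4 ('G'): step: R->3, L=1; G->plug->G->R->E->L->F->refl->B->L'->G->R'->E->plug->E
Char 5 ('H'): step: R->4, L=1; H->plug->H->R->E->L->F->refl->B->L'->G->R'->A->plug->A
Char 6 ('E'): step: R->5, L=1; E->plug->E->R->C->L->E->refl->A->L'->A->R'->A->plug->A
Char 7 ('E'): step: R->6, L=1; E->plug->E->R->A->L->A->refl->E->L'->C->R'->F->plug->F
Char 8 ('G'): step: R->7, L=1; G->plug->G->R->G->L->B->refl->F->L'->E->R'->B->plug->B
Char 9 ('A'): step: R->0, L->2 (L advanced); A->plug->A->R->D->L->E->refl->A->L'->F->R'->F->plug->F

Answer: AHHEAAFBF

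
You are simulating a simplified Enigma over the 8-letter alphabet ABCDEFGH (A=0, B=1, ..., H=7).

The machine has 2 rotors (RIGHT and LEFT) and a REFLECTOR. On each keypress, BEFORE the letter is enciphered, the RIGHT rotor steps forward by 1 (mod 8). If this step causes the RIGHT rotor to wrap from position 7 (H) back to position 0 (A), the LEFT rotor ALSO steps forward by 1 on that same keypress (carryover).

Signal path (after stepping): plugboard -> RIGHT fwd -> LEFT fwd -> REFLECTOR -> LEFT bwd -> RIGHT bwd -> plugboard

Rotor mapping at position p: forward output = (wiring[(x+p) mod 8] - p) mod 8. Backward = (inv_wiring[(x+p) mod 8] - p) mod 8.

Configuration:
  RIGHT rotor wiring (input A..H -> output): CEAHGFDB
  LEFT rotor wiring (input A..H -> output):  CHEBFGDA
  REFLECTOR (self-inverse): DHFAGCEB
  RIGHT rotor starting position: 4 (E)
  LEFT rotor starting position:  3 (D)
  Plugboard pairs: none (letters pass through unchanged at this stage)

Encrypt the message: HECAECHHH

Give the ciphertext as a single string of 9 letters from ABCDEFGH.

Answer: CBFCADEGE

Derivation:
Char 1 ('H'): step: R->5, L=3; H->plug->H->R->B->L->C->refl->F->L'->E->R'->C->plug->C
Char 2 ('E'): step: R->6, L=3; E->plug->E->R->C->L->D->refl->A->L'->D->R'->B->plug->B
Char 3 ('C'): step: R->7, L=3; C->plug->C->R->F->L->H->refl->B->L'->H->R'->F->plug->F
Char 4 ('A'): step: R->0, L->4 (L advanced); A->plug->A->R->C->L->H->refl->B->L'->A->R'->C->plug->C
Char 5 ('E'): step: R->1, L=4; E->plug->E->R->E->L->G->refl->E->L'->D->R'->A->plug->A
Char 6 ('C'): step: R->2, L=4; C->plug->C->R->E->L->G->refl->E->L'->D->R'->D->plug->D
Char 7 ('H'): step: R->3, L=4; H->plug->H->R->F->L->D->refl->A->L'->G->R'->E->plug->E
Char 8 ('H'): step: R->4, L=4; H->plug->H->R->D->L->E->refl->G->L'->E->R'->G->plug->G
Char 9 ('H'): step: R->5, L=4; H->plug->H->R->B->L->C->refl->F->L'->H->R'->E->plug->E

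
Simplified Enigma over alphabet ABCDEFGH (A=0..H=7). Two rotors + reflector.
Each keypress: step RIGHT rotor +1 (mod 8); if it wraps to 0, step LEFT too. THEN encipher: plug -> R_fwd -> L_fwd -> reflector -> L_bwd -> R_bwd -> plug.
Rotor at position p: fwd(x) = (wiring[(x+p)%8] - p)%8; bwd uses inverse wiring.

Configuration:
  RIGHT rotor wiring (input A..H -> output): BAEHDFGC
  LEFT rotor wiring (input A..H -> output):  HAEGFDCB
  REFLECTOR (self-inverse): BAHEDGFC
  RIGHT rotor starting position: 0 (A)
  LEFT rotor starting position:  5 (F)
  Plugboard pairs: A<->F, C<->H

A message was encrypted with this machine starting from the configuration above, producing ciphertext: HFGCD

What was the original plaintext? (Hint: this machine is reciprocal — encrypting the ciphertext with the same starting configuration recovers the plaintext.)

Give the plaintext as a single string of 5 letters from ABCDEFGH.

Char 1 ('H'): step: R->1, L=5; H->plug->C->R->G->L->B->refl->A->L'->H->R'->A->plug->F
Char 2 ('F'): step: R->2, L=5; F->plug->A->R->C->L->E->refl->D->L'->E->R'->E->plug->E
Char 3 ('G'): step: R->3, L=5; G->plug->G->R->F->L->H->refl->C->L'->D->R'->D->plug->D
Char 4 ('C'): step: R->4, L=5; C->plug->H->R->D->L->C->refl->H->L'->F->R'->E->plug->E
Char 5 ('D'): step: R->5, L=5; D->plug->D->R->E->L->D->refl->E->L'->C->R'->G->plug->G

Answer: FEDEG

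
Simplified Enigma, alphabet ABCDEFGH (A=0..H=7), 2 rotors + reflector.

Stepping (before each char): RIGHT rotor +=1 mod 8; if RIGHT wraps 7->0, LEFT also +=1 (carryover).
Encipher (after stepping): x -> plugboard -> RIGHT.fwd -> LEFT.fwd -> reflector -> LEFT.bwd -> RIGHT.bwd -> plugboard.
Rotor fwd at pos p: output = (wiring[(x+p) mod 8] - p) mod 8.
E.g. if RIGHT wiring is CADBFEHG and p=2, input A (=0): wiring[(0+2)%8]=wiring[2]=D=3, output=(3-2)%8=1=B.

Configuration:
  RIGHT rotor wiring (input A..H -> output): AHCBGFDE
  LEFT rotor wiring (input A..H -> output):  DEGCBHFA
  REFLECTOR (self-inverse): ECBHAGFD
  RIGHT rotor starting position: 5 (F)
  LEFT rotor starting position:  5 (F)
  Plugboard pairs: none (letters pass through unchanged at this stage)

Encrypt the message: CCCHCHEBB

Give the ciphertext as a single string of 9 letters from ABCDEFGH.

Answer: EAGBHEHAG

Derivation:
Char 1 ('C'): step: R->6, L=5; C->plug->C->R->C->L->D->refl->H->L'->E->R'->E->plug->E
Char 2 ('C'): step: R->7, L=5; C->plug->C->R->A->L->C->refl->B->L'->F->R'->A->plug->A
Char 3 ('C'): step: R->0, L->6 (L advanced); C->plug->C->R->C->L->F->refl->G->L'->D->R'->G->plug->G
Char 4 ('H'): step: R->1, L=6; H->plug->H->R->H->L->B->refl->C->L'->B->R'->B->plug->B
Char 5 ('C'): step: R->2, L=6; C->plug->C->R->E->L->A->refl->E->L'->F->R'->H->plug->H
Char 6 ('H'): step: R->3, L=6; H->plug->H->R->H->L->B->refl->C->L'->B->R'->E->plug->E
Char 7 ('E'): step: R->4, L=6; E->plug->E->R->E->L->A->refl->E->L'->F->R'->H->plug->H
Char 8 ('B'): step: R->5, L=6; B->plug->B->R->G->L->D->refl->H->L'->A->R'->A->plug->A
Char 9 ('B'): step: R->6, L=6; B->plug->B->R->G->L->D->refl->H->L'->A->R'->G->plug->G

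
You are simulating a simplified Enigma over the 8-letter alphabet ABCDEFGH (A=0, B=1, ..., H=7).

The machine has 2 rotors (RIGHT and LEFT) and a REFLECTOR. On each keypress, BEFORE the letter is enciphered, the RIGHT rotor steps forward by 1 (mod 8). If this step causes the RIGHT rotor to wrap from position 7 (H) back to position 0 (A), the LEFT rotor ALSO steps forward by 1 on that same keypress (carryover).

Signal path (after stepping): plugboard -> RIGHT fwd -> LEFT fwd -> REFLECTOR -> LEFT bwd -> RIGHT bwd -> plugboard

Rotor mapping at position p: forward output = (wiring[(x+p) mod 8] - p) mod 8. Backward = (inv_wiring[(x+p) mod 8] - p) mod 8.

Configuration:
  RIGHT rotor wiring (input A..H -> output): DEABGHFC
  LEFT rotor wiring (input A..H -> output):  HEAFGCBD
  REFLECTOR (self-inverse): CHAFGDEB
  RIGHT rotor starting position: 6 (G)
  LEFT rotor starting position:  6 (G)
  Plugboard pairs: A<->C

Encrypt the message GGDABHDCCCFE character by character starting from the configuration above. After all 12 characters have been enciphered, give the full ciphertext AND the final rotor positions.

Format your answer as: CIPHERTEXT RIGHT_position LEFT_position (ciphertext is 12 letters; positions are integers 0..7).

Char 1 ('G'): step: R->7, L=6; G->plug->G->R->A->L->D->refl->F->L'->B->R'->D->plug->D
Char 2 ('G'): step: R->0, L->7 (L advanced); G->plug->G->R->F->L->H->refl->B->L'->D->R'->A->plug->C
Char 3 ('D'): step: R->1, L=7; D->plug->D->R->F->L->H->refl->B->L'->D->R'->A->plug->C
Char 4 ('A'): step: R->2, L=7; A->plug->C->R->E->L->G->refl->E->L'->A->R'->F->plug->F
Char 5 ('B'): step: R->3, L=7; B->plug->B->R->D->L->B->refl->H->L'->F->R'->H->plug->H
Char 6 ('H'): step: R->4, L=7; H->plug->H->R->F->L->H->refl->B->L'->D->R'->B->plug->B
Char 7 ('D'): step: R->5, L=7; D->plug->D->R->G->L->D->refl->F->L'->C->R'->A->plug->C
Char 8 ('C'): step: R->6, L=7; C->plug->A->R->H->L->C->refl->A->L'->B->R'->H->plug->H
Char 9 ('C'): step: R->7, L=7; C->plug->A->R->D->L->B->refl->H->L'->F->R'->C->plug->A
Char 10 ('C'): step: R->0, L->0 (L advanced); C->plug->A->R->D->L->F->refl->D->L'->H->R'->F->plug->F
Char 11 ('F'): step: R->1, L=0; F->plug->F->R->E->L->G->refl->E->L'->B->R'->G->plug->G
Char 12 ('E'): step: R->2, L=0; E->plug->E->R->D->L->F->refl->D->L'->H->R'->B->plug->B
Final: ciphertext=DCCFHBCHAFGB, RIGHT=2, LEFT=0

Answer: DCCFHBCHAFGB 2 0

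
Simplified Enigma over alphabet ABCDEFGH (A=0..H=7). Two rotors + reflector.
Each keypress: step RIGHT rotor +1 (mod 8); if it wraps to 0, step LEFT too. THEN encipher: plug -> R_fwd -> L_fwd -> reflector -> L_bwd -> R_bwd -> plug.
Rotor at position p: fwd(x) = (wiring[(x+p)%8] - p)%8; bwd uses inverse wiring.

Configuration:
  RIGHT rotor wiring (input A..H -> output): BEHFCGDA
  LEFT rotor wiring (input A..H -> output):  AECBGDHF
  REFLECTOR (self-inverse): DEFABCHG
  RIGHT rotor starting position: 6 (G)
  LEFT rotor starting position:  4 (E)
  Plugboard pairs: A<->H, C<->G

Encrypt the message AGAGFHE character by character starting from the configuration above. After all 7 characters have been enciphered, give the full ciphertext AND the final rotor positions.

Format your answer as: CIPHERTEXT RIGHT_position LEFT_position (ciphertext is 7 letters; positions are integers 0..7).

Answer: FFGDBGB 5 5

Derivation:
Char 1 ('A'): step: R->7, L=4; A->plug->H->R->E->L->E->refl->B->L'->D->R'->F->plug->F
Char 2 ('G'): step: R->0, L->5 (L advanced); G->plug->C->R->H->L->B->refl->E->L'->G->R'->F->plug->F
Char 3 ('A'): step: R->1, L=5; A->plug->H->R->A->L->G->refl->H->L'->E->R'->C->plug->G
Char 4 ('G'): step: R->2, L=5; G->plug->C->R->A->L->G->refl->H->L'->E->R'->D->plug->D
Char 5 ('F'): step: R->3, L=5; F->plug->F->R->G->L->E->refl->B->L'->H->R'->B->plug->B
Char 6 ('H'): step: R->4, L=5; H->plug->A->R->G->L->E->refl->B->L'->H->R'->C->plug->G
Char 7 ('E'): step: R->5, L=5; E->plug->E->R->H->L->B->refl->E->L'->G->R'->B->plug->B
Final: ciphertext=FFGDBGB, RIGHT=5, LEFT=5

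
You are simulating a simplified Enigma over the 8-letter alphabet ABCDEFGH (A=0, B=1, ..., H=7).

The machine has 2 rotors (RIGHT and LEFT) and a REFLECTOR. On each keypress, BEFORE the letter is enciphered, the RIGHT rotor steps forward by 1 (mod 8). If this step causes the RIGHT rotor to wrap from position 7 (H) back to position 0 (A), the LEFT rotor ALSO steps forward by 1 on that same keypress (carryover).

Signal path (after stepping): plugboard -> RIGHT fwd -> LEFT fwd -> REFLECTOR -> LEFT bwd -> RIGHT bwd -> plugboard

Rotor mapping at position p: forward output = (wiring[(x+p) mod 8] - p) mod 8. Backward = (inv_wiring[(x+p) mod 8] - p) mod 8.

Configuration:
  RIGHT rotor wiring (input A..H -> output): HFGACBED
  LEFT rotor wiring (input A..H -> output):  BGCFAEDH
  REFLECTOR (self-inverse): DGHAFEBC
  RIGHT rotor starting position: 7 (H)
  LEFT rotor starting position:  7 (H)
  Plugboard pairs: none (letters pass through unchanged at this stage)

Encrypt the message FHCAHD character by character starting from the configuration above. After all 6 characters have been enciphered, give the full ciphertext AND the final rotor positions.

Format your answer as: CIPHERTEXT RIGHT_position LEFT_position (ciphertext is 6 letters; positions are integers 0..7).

Answer: DAFHAB 5 0

Derivation:
Char 1 ('F'): step: R->0, L->0 (L advanced); F->plug->F->R->B->L->G->refl->B->L'->A->R'->D->plug->D
Char 2 ('H'): step: R->1, L=0; H->plug->H->R->G->L->D->refl->A->L'->E->R'->A->plug->A
Char 3 ('C'): step: R->2, L=0; C->plug->C->R->A->L->B->refl->G->L'->B->R'->F->plug->F
Char 4 ('A'): step: R->3, L=0; A->plug->A->R->F->L->E->refl->F->L'->D->R'->H->plug->H
Char 5 ('H'): step: R->4, L=0; H->plug->H->R->E->L->A->refl->D->L'->G->R'->A->plug->A
Char 6 ('D'): step: R->5, L=0; D->plug->D->R->C->L->C->refl->H->L'->H->R'->B->plug->B
Final: ciphertext=DAFHAB, RIGHT=5, LEFT=0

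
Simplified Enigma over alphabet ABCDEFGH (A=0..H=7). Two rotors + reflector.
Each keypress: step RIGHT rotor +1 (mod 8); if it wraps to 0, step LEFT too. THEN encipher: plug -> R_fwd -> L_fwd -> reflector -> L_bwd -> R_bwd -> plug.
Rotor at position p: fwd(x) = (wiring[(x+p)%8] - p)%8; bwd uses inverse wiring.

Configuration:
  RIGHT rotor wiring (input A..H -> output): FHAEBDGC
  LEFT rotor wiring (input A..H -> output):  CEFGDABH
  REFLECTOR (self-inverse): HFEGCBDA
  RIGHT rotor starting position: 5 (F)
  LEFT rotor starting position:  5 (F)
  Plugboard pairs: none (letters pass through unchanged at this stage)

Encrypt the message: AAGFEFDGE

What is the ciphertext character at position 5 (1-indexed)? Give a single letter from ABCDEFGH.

Char 1 ('A'): step: R->6, L=5; A->plug->A->R->A->L->D->refl->G->L'->H->R'->C->plug->C
Char 2 ('A'): step: R->7, L=5; A->plug->A->R->D->L->F->refl->B->L'->G->R'->B->plug->B
Char 3 ('G'): step: R->0, L->6 (L advanced); G->plug->G->R->G->L->F->refl->B->L'->B->R'->E->plug->E
Char 4 ('F'): step: R->1, L=6; F->plug->F->R->F->L->A->refl->H->L'->E->R'->H->plug->H
Char 5 ('E'): step: R->2, L=6; E->plug->E->R->E->L->H->refl->A->L'->F->R'->H->plug->H

H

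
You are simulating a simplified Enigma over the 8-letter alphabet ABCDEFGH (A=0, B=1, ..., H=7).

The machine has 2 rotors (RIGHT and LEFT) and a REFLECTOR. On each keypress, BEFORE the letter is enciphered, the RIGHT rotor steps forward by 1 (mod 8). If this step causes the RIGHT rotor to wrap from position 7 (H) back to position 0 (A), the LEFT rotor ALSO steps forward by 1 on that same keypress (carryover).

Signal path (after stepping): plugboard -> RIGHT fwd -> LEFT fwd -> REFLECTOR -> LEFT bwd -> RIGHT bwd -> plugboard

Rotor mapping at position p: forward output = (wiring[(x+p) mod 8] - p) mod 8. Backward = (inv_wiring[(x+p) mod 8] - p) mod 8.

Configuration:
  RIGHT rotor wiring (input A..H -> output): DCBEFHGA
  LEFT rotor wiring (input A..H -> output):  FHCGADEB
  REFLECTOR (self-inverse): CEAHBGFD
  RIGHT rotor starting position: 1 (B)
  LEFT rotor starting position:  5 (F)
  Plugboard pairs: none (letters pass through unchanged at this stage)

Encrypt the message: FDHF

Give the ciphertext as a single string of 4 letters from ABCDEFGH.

Answer: BCGC

Derivation:
Char 1 ('F'): step: R->2, L=5; F->plug->F->R->G->L->B->refl->E->L'->C->R'->B->plug->B
Char 2 ('D'): step: R->3, L=5; D->plug->D->R->D->L->A->refl->C->L'->E->R'->C->plug->C
Char 3 ('H'): step: R->4, L=5; H->plug->H->R->A->L->G->refl->F->L'->F->R'->G->plug->G
Char 4 ('F'): step: R->5, L=5; F->plug->F->R->E->L->C->refl->A->L'->D->R'->C->plug->C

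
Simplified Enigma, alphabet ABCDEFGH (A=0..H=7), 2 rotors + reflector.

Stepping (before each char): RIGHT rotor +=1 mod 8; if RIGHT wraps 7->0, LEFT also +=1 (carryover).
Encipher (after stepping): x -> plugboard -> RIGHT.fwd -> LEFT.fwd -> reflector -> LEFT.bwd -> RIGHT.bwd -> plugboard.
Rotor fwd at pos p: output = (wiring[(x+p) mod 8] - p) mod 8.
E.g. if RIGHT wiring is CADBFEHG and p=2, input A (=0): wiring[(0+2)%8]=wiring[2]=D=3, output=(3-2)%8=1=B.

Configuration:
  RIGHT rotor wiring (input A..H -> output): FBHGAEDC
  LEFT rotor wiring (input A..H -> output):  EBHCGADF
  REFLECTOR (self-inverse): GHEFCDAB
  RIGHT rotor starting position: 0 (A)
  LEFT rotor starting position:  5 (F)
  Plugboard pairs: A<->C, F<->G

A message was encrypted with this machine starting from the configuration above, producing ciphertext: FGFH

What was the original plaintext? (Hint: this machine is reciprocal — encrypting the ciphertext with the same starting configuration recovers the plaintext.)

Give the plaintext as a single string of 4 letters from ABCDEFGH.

Char 1 ('F'): step: R->1, L=5; F->plug->G->R->B->L->G->refl->A->L'->C->R'->F->plug->G
Char 2 ('G'): step: R->2, L=5; G->plug->F->R->A->L->D->refl->F->L'->G->R'->C->plug->A
Char 3 ('F'): step: R->3, L=5; F->plug->G->R->G->L->F->refl->D->L'->A->R'->D->plug->D
Char 4 ('H'): step: R->4, L=5; H->plug->H->R->C->L->A->refl->G->L'->B->R'->E->plug->E

Answer: GADE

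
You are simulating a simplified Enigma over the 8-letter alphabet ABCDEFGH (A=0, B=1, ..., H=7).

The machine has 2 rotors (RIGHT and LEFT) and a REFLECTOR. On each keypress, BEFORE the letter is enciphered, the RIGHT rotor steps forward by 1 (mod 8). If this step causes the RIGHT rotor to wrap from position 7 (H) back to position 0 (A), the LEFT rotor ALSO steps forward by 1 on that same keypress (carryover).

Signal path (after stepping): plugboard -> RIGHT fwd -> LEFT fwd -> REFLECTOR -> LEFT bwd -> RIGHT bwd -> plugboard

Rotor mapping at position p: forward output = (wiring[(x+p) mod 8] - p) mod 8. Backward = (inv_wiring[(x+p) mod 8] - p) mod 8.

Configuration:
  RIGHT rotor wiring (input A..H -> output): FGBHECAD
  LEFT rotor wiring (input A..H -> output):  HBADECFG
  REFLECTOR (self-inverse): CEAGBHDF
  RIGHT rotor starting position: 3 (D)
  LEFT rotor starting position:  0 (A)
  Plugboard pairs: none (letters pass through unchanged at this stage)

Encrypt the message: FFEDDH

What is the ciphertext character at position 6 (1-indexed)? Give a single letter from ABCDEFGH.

Char 1 ('F'): step: R->4, L=0; F->plug->F->R->C->L->A->refl->C->L'->F->R'->G->plug->G
Char 2 ('F'): step: R->5, L=0; F->plug->F->R->E->L->E->refl->B->L'->B->R'->E->plug->E
Char 3 ('E'): step: R->6, L=0; E->plug->E->R->D->L->D->refl->G->L'->H->R'->C->plug->C
Char 4 ('D'): step: R->7, L=0; D->plug->D->R->C->L->A->refl->C->L'->F->R'->F->plug->F
Char 5 ('D'): step: R->0, L->1 (L advanced); D->plug->D->R->H->L->G->refl->D->L'->D->R'->H->plug->H
Char 6 ('H'): step: R->1, L=1; H->plug->H->R->E->L->B->refl->E->L'->F->R'->A->plug->A

A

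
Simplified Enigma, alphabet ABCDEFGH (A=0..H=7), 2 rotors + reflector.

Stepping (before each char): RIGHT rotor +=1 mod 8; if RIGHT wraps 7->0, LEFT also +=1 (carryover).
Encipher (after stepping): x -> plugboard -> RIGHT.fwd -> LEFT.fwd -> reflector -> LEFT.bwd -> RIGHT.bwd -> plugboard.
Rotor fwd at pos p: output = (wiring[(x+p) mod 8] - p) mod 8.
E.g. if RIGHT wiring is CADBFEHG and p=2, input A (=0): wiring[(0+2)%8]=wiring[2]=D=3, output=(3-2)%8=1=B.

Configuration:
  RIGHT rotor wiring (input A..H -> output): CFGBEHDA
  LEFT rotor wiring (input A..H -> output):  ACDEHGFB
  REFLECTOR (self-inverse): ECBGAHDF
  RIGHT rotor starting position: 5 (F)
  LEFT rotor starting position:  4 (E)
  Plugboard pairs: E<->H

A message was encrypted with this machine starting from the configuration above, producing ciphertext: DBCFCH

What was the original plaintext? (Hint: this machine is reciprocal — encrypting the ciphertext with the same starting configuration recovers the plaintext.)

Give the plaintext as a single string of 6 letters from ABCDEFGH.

Answer: CCHEHE

Derivation:
Char 1 ('D'): step: R->6, L=4; D->plug->D->R->H->L->A->refl->E->L'->E->R'->C->plug->C
Char 2 ('B'): step: R->7, L=4; B->plug->B->R->D->L->F->refl->H->L'->G->R'->C->plug->C
Char 3 ('C'): step: R->0, L->5 (L advanced); C->plug->C->R->G->L->H->refl->F->L'->E->R'->E->plug->H
Char 4 ('F'): step: R->1, L=5; F->plug->F->R->C->L->E->refl->A->L'->B->R'->H->plug->E
Char 5 ('C'): step: R->2, L=5; C->plug->C->R->C->L->E->refl->A->L'->B->R'->E->plug->H
Char 6 ('H'): step: R->3, L=5; H->plug->E->R->F->L->G->refl->D->L'->D->R'->H->plug->E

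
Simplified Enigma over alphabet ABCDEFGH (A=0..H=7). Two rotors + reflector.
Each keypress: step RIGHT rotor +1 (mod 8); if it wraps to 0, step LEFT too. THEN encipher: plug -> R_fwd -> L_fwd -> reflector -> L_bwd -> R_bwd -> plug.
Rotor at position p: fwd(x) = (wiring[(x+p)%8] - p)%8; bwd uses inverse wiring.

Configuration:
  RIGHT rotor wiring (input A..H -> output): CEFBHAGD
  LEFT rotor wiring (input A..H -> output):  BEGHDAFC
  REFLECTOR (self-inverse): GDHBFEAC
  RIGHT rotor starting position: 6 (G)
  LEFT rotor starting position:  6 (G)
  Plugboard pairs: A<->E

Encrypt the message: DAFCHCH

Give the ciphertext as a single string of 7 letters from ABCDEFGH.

Char 1 ('D'): step: R->7, L=6; D->plug->D->R->G->L->F->refl->E->L'->B->R'->G->plug->G
Char 2 ('A'): step: R->0, L->7 (L advanced); A->plug->E->R->H->L->G->refl->A->L'->E->R'->B->plug->B
Char 3 ('F'): step: R->1, L=7; F->plug->F->R->F->L->E->refl->F->L'->C->R'->G->plug->G
Char 4 ('C'): step: R->2, L=7; C->plug->C->R->F->L->E->refl->F->L'->C->R'->H->plug->H
Char 5 ('H'): step: R->3, L=7; H->plug->H->R->C->L->F->refl->E->L'->F->R'->C->plug->C
Char 6 ('C'): step: R->4, L=7; C->plug->C->R->C->L->F->refl->E->L'->F->R'->H->plug->H
Char 7 ('H'): step: R->5, L=7; H->plug->H->R->C->L->F->refl->E->L'->F->R'->D->plug->D

Answer: GBGHCHD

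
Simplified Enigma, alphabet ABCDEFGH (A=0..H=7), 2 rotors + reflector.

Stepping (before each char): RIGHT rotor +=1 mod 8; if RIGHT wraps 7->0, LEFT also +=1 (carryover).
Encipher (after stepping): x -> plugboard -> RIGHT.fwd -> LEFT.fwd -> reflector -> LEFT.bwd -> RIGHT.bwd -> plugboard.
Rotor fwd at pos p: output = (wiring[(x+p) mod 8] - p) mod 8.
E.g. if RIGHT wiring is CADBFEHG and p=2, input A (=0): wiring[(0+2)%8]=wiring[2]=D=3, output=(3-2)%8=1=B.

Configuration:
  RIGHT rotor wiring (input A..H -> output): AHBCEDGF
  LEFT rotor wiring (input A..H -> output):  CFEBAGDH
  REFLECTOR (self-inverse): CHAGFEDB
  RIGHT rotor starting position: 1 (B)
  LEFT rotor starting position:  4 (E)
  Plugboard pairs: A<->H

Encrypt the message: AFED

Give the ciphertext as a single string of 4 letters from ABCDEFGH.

Char 1 ('A'): step: R->2, L=4; A->plug->H->R->F->L->B->refl->H->L'->C->R'->C->plug->C
Char 2 ('F'): step: R->3, L=4; F->plug->F->R->F->L->B->refl->H->L'->C->R'->E->plug->E
Char 3 ('E'): step: R->4, L=4; E->plug->E->R->E->L->G->refl->D->L'->D->R'->F->plug->F
Char 4 ('D'): step: R->5, L=4; D->plug->D->R->D->L->D->refl->G->L'->E->R'->F->plug->F

Answer: CEFF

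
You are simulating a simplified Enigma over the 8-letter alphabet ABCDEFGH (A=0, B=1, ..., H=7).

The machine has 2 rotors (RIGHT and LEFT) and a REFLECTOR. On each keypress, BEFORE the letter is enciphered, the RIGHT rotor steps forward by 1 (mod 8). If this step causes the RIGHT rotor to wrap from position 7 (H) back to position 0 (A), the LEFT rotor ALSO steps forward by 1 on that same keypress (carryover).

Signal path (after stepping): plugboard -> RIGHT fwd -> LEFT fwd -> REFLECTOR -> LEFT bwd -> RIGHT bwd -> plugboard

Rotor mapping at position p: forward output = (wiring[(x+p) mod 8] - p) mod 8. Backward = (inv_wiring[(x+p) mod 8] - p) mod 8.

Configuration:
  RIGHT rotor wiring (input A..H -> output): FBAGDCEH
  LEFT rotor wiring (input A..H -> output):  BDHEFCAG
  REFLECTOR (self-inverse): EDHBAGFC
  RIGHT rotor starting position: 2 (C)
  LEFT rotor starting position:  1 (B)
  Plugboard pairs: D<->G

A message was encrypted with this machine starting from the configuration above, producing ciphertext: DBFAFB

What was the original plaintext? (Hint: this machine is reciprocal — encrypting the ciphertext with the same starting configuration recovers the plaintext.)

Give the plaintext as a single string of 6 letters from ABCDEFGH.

Char 1 ('D'): step: R->3, L=1; D->plug->G->R->G->L->F->refl->G->L'->B->R'->D->plug->G
Char 2 ('B'): step: R->4, L=1; B->plug->B->R->G->L->F->refl->G->L'->B->R'->E->plug->E
Char 3 ('F'): step: R->5, L=1; F->plug->F->R->D->L->E->refl->A->L'->H->R'->B->plug->B
Char 4 ('A'): step: R->6, L=1; A->plug->A->R->G->L->F->refl->G->L'->B->R'->B->plug->B
Char 5 ('F'): step: R->7, L=1; F->plug->F->R->E->L->B->refl->D->L'->C->R'->C->plug->C
Char 6 ('B'): step: R->0, L->2 (L advanced); B->plug->B->R->B->L->C->refl->H->L'->G->R'->D->plug->G

Answer: GEBBCG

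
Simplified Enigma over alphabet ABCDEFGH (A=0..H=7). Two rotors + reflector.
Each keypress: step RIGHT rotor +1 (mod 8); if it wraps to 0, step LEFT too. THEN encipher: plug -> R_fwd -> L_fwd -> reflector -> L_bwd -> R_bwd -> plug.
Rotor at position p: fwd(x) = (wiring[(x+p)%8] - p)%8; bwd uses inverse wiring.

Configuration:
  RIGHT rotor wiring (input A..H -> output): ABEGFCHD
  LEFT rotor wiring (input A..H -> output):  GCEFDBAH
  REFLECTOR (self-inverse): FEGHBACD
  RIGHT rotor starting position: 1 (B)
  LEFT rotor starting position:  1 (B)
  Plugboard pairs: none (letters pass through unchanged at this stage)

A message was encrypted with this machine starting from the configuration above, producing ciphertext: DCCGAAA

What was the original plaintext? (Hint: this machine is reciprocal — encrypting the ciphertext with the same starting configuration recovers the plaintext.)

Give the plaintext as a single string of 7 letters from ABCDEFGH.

Char 1 ('D'): step: R->2, L=1; D->plug->D->R->A->L->B->refl->E->L'->C->R'->A->plug->A
Char 2 ('C'): step: R->3, L=1; C->plug->C->R->H->L->F->refl->A->L'->E->R'->D->plug->D
Char 3 ('C'): step: R->4, L=1; C->plug->C->R->D->L->C->refl->G->L'->G->R'->B->plug->B
Char 4 ('G'): step: R->5, L=1; G->plug->G->R->B->L->D->refl->H->L'->F->R'->A->plug->A
Char 5 ('A'): step: R->6, L=1; A->plug->A->R->B->L->D->refl->H->L'->F->R'->B->plug->B
Char 6 ('A'): step: R->7, L=1; A->plug->A->R->E->L->A->refl->F->L'->H->R'->E->plug->E
Char 7 ('A'): step: R->0, L->2 (L advanced); A->plug->A->R->A->L->C->refl->G->L'->E->R'->C->plug->C

Answer: ADBABEC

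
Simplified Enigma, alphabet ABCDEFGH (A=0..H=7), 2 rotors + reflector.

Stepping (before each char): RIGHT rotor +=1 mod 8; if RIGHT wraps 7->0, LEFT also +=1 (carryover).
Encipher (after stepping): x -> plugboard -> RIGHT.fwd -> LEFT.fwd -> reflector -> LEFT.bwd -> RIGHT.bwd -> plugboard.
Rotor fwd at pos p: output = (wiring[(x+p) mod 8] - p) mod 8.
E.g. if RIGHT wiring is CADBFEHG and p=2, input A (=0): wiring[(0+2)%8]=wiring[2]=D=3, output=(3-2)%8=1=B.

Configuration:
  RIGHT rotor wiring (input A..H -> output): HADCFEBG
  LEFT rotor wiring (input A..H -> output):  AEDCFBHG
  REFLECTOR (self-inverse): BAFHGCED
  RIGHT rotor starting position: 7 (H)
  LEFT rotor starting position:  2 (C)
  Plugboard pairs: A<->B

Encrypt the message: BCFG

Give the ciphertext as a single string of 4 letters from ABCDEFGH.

Char 1 ('B'): step: R->0, L->3 (L advanced); B->plug->A->R->H->L->A->refl->B->L'->G->R'->H->plug->H
Char 2 ('C'): step: R->1, L=3; C->plug->C->R->B->L->C->refl->F->L'->F->R'->G->plug->G
Char 3 ('F'): step: R->2, L=3; F->plug->F->R->E->L->D->refl->H->L'->A->R'->B->plug->A
Char 4 ('G'): step: R->3, L=3; G->plug->G->R->F->L->F->refl->C->L'->B->R'->C->plug->C

Answer: HGAC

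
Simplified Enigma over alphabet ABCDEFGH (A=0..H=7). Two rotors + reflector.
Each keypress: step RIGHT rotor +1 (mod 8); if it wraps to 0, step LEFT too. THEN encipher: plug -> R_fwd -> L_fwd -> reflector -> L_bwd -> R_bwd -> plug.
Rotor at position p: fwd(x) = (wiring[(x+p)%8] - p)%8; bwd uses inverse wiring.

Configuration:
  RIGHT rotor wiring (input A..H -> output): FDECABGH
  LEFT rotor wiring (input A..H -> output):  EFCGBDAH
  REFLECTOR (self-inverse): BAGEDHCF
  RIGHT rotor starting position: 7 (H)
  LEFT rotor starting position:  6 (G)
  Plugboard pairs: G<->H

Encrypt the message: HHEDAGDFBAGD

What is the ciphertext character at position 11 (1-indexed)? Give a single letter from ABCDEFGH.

Char 1 ('H'): step: R->0, L->7 (L advanced); H->plug->G->R->G->L->E->refl->D->L'->D->R'->B->plug->B
Char 2 ('H'): step: R->1, L=7; H->plug->G->R->G->L->E->refl->D->L'->D->R'->B->plug->B
Char 3 ('E'): step: R->2, L=7; E->plug->E->R->E->L->H->refl->F->L'->B->R'->H->plug->G
Char 4 ('D'): step: R->3, L=7; D->plug->D->R->D->L->D->refl->E->L'->G->R'->C->plug->C
Char 5 ('A'): step: R->4, L=7; A->plug->A->R->E->L->H->refl->F->L'->B->R'->E->plug->E
Char 6 ('G'): step: R->5, L=7; G->plug->H->R->D->L->D->refl->E->L'->G->R'->E->plug->E
Char 7 ('D'): step: R->6, L=7; D->plug->D->R->F->L->C->refl->G->L'->C->R'->G->plug->H
Char 8 ('F'): step: R->7, L=7; F->plug->F->R->B->L->F->refl->H->L'->E->R'->C->plug->C
Char 9 ('B'): step: R->0, L->0 (L advanced); B->plug->B->R->D->L->G->refl->C->L'->C->R'->D->plug->D
Char 10 ('A'): step: R->1, L=0; A->plug->A->R->C->L->C->refl->G->L'->D->R'->B->plug->B
Char 11 ('G'): step: R->2, L=0; G->plug->H->R->B->L->F->refl->H->L'->H->R'->D->plug->D

D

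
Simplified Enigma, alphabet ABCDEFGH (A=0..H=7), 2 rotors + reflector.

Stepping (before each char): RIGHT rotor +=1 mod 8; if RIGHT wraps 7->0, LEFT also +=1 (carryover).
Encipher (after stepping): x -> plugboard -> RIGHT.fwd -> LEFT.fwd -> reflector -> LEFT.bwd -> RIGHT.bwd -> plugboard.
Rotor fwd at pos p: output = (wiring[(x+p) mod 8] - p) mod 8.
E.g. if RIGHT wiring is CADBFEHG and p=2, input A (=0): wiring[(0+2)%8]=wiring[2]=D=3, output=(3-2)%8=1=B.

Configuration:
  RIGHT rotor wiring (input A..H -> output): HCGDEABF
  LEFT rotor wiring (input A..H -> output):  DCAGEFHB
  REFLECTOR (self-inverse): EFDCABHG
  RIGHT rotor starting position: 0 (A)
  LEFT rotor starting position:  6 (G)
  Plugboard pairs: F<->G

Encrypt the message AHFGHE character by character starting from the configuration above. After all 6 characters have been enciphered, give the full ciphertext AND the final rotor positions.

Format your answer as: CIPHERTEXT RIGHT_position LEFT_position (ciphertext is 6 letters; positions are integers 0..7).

Answer: FCDHFH 6 6

Derivation:
Char 1 ('A'): step: R->1, L=6; A->plug->A->R->B->L->D->refl->C->L'->E->R'->G->plug->F
Char 2 ('H'): step: R->2, L=6; H->plug->H->R->A->L->B->refl->F->L'->C->R'->C->plug->C
Char 3 ('F'): step: R->3, L=6; F->plug->G->R->H->L->H->refl->G->L'->G->R'->D->plug->D
Char 4 ('G'): step: R->4, L=6; G->plug->F->R->G->L->G->refl->H->L'->H->R'->H->plug->H
Char 5 ('H'): step: R->5, L=6; H->plug->H->R->H->L->H->refl->G->L'->G->R'->G->plug->F
Char 6 ('E'): step: R->6, L=6; E->plug->E->R->A->L->B->refl->F->L'->C->R'->H->plug->H
Final: ciphertext=FCDHFH, RIGHT=6, LEFT=6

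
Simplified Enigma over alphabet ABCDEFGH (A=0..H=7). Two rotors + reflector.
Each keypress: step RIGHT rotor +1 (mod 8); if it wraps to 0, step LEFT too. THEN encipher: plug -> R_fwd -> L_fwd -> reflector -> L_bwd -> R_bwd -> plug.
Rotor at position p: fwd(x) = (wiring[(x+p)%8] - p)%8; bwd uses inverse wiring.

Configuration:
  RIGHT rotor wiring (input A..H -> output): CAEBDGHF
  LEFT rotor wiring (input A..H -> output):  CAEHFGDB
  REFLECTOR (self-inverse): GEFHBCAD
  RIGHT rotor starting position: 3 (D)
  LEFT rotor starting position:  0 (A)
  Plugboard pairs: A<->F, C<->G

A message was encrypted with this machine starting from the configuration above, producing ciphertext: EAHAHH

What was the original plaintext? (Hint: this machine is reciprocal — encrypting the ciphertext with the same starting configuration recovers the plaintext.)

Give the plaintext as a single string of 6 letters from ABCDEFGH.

Answer: GBGHGG

Derivation:
Char 1 ('E'): step: R->4, L=0; E->plug->E->R->G->L->D->refl->H->L'->D->R'->C->plug->G
Char 2 ('A'): step: R->5, L=0; A->plug->F->R->H->L->B->refl->E->L'->C->R'->B->plug->B
Char 3 ('H'): step: R->6, L=0; H->plug->H->R->A->L->C->refl->F->L'->E->R'->C->plug->G
Char 4 ('A'): step: R->7, L=0; A->plug->F->R->E->L->F->refl->C->L'->A->R'->H->plug->H
Char 5 ('H'): step: R->0, L->1 (L advanced); H->plug->H->R->F->L->C->refl->F->L'->E->R'->C->plug->G
Char 6 ('H'): step: R->1, L=1; H->plug->H->R->B->L->D->refl->H->L'->A->R'->C->plug->G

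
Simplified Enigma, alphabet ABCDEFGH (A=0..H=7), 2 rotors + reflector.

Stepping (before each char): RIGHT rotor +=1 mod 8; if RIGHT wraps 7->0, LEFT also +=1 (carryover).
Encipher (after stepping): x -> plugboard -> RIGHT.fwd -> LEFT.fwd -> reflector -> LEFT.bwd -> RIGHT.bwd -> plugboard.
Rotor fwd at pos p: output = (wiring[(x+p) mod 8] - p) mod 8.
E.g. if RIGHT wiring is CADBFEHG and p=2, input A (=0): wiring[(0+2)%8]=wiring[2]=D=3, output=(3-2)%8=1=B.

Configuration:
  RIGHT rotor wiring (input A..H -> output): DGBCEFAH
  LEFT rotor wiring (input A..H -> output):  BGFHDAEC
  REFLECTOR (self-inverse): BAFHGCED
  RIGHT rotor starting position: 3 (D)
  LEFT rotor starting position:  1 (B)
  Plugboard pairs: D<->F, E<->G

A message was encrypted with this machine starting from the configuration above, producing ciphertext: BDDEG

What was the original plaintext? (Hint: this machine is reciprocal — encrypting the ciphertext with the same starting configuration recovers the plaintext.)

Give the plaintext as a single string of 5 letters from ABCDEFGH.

Answer: DECCC

Derivation:
Char 1 ('B'): step: R->4, L=1; B->plug->B->R->B->L->E->refl->G->L'->C->R'->F->plug->D
Char 2 ('D'): step: R->5, L=1; D->plug->F->R->E->L->H->refl->D->L'->F->R'->G->plug->E
Char 3 ('D'): step: R->6, L=1; D->plug->F->R->E->L->H->refl->D->L'->F->R'->C->plug->C
Char 4 ('E'): step: R->7, L=1; E->plug->G->R->G->L->B->refl->A->L'->H->R'->C->plug->C
Char 5 ('G'): step: R->0, L->2 (L advanced); G->plug->E->R->E->L->C->refl->F->L'->B->R'->C->plug->C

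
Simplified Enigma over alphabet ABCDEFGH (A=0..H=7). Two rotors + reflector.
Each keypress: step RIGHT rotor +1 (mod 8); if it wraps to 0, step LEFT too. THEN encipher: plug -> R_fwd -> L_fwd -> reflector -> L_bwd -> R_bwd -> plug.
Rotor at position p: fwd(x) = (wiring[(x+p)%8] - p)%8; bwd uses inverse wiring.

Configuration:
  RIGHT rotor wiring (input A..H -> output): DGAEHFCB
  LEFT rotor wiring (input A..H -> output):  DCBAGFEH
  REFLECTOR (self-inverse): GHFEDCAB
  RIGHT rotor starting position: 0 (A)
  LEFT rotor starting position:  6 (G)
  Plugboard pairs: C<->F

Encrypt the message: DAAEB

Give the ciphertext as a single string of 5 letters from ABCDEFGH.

Answer: GEDBH

Derivation:
Char 1 ('D'): step: R->1, L=6; D->plug->D->R->G->L->A->refl->G->L'->A->R'->G->plug->G
Char 2 ('A'): step: R->2, L=6; A->plug->A->R->G->L->A->refl->G->L'->A->R'->E->plug->E
Char 3 ('A'): step: R->3, L=6; A->plug->A->R->B->L->B->refl->H->L'->H->R'->D->plug->D
Char 4 ('E'): step: R->4, L=6; E->plug->E->R->H->L->H->refl->B->L'->B->R'->B->plug->B
Char 5 ('B'): step: R->5, L=6; B->plug->B->R->F->L->C->refl->F->L'->C->R'->H->plug->H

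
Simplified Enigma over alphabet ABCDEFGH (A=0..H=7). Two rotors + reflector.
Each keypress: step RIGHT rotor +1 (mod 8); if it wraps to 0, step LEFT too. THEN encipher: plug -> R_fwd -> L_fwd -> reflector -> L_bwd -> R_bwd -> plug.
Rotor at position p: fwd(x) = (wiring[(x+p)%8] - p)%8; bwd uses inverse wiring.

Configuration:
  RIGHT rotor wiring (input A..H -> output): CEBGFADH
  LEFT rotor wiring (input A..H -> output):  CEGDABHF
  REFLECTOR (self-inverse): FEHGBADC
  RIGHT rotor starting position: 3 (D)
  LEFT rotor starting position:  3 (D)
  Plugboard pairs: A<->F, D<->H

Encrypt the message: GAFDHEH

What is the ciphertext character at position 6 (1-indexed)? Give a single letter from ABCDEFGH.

Char 1 ('G'): step: R->4, L=3; G->plug->G->R->F->L->H->refl->C->L'->E->R'->B->plug->B
Char 2 ('A'): step: R->5, L=3; A->plug->F->R->E->L->C->refl->H->L'->F->R'->D->plug->H
Char 3 ('F'): step: R->6, L=3; F->plug->A->R->F->L->H->refl->C->L'->E->R'->C->plug->C
Char 4 ('D'): step: R->7, L=3; D->plug->H->R->E->L->C->refl->H->L'->F->R'->C->plug->C
Char 5 ('H'): step: R->0, L->4 (L advanced); H->plug->D->R->G->L->C->refl->H->L'->H->R'->H->plug->D
Char 6 ('E'): step: R->1, L=4; E->plug->E->R->H->L->H->refl->C->L'->G->R'->G->plug->G

G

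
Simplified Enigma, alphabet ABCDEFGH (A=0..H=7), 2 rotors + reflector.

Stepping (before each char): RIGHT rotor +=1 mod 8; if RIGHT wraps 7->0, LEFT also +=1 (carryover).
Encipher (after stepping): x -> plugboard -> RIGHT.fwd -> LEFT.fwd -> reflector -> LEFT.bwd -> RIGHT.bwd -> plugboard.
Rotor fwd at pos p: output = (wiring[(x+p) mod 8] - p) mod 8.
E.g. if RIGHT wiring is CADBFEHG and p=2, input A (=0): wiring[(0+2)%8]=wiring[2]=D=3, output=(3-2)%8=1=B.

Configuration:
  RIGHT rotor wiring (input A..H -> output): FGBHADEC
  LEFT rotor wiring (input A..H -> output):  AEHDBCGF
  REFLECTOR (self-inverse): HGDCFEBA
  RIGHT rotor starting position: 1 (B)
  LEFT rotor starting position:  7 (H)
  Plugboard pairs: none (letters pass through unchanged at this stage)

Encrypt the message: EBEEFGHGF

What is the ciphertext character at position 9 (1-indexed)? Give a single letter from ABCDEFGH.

Char 1 ('E'): step: R->2, L=7; E->plug->E->R->C->L->F->refl->E->L'->E->R'->H->plug->H
Char 2 ('B'): step: R->3, L=7; B->plug->B->R->F->L->C->refl->D->L'->G->R'->H->plug->H
Char 3 ('E'): step: R->4, L=7; E->plug->E->R->B->L->B->refl->G->L'->A->R'->C->plug->C
Char 4 ('E'): step: R->5, L=7; E->plug->E->R->B->L->B->refl->G->L'->A->R'->D->plug->D
Char 5 ('F'): step: R->6, L=7; F->plug->F->R->B->L->B->refl->G->L'->A->R'->D->plug->D
Char 6 ('G'): step: R->7, L=7; G->plug->G->R->E->L->E->refl->F->L'->C->R'->D->plug->D
Char 7 ('H'): step: R->0, L->0 (L advanced); H->plug->H->R->C->L->H->refl->A->L'->A->R'->E->plug->E
Char 8 ('G'): step: R->1, L=0; G->plug->G->R->B->L->E->refl->F->L'->H->R'->D->plug->D
Char 9 ('F'): step: R->2, L=0; F->plug->F->R->A->L->A->refl->H->L'->C->R'->E->plug->E

E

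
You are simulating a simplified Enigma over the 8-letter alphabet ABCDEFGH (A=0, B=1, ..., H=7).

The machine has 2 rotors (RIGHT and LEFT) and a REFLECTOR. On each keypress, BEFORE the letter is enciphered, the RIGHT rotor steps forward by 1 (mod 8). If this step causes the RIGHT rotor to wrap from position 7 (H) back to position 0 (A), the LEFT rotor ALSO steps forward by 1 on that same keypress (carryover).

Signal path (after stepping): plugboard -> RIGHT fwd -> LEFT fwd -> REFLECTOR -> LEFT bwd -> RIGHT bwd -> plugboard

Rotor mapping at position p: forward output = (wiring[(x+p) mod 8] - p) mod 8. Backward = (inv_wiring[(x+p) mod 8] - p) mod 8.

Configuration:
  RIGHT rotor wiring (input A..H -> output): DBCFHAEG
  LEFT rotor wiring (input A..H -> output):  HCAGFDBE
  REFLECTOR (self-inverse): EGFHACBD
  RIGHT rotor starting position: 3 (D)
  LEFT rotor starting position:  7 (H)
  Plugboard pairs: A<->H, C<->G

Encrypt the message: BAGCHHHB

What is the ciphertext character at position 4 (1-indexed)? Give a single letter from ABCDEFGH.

Char 1 ('B'): step: R->4, L=7; B->plug->B->R->E->L->H->refl->D->L'->C->R'->D->plug->D
Char 2 ('A'): step: R->5, L=7; A->plug->H->R->C->L->D->refl->H->L'->E->R'->E->plug->E
Char 3 ('G'): step: R->6, L=7; G->plug->C->R->F->L->G->refl->B->L'->D->R'->D->plug->D
Char 4 ('C'): step: R->7, L=7; C->plug->G->R->B->L->A->refl->E->L'->G->R'->E->plug->E

E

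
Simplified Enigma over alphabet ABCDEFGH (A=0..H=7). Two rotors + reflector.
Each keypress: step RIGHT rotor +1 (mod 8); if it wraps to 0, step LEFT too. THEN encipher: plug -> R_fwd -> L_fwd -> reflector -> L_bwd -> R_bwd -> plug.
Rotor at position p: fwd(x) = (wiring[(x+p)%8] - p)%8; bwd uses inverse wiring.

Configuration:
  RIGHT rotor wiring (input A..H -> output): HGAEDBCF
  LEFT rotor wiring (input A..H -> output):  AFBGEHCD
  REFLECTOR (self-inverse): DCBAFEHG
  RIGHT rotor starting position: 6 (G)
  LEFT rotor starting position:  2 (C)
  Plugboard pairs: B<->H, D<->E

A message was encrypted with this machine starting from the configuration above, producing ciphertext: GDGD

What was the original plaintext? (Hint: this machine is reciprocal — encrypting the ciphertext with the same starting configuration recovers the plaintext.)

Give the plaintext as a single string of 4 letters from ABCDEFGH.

Char 1 ('G'): step: R->7, L=2; G->plug->G->R->C->L->C->refl->B->L'->F->R'->E->plug->D
Char 2 ('D'): step: R->0, L->3 (L advanced); D->plug->E->R->D->L->H->refl->G->L'->H->R'->A->plug->A
Char 3 ('G'): step: R->1, L=3; G->plug->G->R->E->L->A->refl->D->L'->A->R'->E->plug->D
Char 4 ('D'): step: R->2, L=3; D->plug->E->R->A->L->D->refl->A->L'->E->R'->H->plug->B

Answer: DADB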